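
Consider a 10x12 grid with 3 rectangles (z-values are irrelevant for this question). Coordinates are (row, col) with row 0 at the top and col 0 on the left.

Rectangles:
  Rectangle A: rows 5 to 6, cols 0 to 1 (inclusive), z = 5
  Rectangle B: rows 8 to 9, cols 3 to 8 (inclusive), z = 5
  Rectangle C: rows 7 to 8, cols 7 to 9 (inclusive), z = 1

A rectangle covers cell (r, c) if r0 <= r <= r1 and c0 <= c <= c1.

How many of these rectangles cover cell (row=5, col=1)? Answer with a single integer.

Answer: 1

Derivation:
Check cell (5,1):
  A: rows 5-6 cols 0-1 -> covers
  B: rows 8-9 cols 3-8 -> outside (row miss)
  C: rows 7-8 cols 7-9 -> outside (row miss)
Count covering = 1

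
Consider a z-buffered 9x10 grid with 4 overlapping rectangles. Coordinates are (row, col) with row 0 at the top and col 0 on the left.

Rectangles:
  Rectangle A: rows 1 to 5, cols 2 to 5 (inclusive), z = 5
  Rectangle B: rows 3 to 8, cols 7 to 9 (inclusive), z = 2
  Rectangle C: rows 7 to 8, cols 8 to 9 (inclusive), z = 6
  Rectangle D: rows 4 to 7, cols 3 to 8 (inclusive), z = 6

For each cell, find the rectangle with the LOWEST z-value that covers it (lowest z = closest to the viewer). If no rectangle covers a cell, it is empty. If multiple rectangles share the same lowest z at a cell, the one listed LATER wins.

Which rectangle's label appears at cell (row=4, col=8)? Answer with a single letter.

Answer: B

Derivation:
Check cell (4,8):
  A: rows 1-5 cols 2-5 -> outside (col miss)
  B: rows 3-8 cols 7-9 z=2 -> covers; best now B (z=2)
  C: rows 7-8 cols 8-9 -> outside (row miss)
  D: rows 4-7 cols 3-8 z=6 -> covers; best now B (z=2)
Winner: B at z=2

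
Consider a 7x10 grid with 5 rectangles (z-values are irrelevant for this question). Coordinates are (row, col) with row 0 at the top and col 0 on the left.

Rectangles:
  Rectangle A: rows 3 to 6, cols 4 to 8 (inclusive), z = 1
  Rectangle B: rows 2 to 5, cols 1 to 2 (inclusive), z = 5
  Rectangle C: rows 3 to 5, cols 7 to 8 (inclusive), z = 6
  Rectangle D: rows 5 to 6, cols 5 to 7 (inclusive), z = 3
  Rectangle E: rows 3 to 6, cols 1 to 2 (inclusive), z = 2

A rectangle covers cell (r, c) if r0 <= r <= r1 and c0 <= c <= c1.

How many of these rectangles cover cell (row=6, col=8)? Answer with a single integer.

Check cell (6,8):
  A: rows 3-6 cols 4-8 -> covers
  B: rows 2-5 cols 1-2 -> outside (row miss)
  C: rows 3-5 cols 7-8 -> outside (row miss)
  D: rows 5-6 cols 5-7 -> outside (col miss)
  E: rows 3-6 cols 1-2 -> outside (col miss)
Count covering = 1

Answer: 1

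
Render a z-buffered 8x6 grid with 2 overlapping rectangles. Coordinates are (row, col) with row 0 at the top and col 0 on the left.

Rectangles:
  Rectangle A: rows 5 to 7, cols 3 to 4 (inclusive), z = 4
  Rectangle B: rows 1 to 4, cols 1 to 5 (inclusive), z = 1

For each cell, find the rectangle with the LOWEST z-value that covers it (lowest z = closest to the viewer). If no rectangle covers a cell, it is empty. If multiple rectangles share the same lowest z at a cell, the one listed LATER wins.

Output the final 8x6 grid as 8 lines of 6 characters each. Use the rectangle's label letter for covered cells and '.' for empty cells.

......
.BBBBB
.BBBBB
.BBBBB
.BBBBB
...AA.
...AA.
...AA.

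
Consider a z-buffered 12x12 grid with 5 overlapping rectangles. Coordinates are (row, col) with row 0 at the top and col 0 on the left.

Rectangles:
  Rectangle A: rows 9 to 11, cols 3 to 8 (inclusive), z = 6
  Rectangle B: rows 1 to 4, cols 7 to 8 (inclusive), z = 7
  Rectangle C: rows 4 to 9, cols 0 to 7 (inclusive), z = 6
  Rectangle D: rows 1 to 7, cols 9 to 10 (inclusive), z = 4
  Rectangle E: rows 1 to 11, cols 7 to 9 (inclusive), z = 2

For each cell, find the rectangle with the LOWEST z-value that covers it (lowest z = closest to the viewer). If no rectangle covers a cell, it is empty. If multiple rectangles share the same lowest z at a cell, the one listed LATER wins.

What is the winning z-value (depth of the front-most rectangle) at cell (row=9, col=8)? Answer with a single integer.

Answer: 2

Derivation:
Check cell (9,8):
  A: rows 9-11 cols 3-8 z=6 -> covers; best now A (z=6)
  B: rows 1-4 cols 7-8 -> outside (row miss)
  C: rows 4-9 cols 0-7 -> outside (col miss)
  D: rows 1-7 cols 9-10 -> outside (row miss)
  E: rows 1-11 cols 7-9 z=2 -> covers; best now E (z=2)
Winner: E at z=2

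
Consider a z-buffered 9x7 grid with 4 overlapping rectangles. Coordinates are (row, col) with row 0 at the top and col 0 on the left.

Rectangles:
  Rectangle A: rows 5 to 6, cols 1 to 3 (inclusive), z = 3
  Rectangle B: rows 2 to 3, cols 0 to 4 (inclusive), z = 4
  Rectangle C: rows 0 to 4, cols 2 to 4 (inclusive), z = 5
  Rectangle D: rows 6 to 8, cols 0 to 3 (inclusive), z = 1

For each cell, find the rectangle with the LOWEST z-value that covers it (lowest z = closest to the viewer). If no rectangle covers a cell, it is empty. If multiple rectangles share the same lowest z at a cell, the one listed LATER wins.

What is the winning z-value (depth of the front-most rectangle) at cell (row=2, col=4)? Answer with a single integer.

Answer: 4

Derivation:
Check cell (2,4):
  A: rows 5-6 cols 1-3 -> outside (row miss)
  B: rows 2-3 cols 0-4 z=4 -> covers; best now B (z=4)
  C: rows 0-4 cols 2-4 z=5 -> covers; best now B (z=4)
  D: rows 6-8 cols 0-3 -> outside (row miss)
Winner: B at z=4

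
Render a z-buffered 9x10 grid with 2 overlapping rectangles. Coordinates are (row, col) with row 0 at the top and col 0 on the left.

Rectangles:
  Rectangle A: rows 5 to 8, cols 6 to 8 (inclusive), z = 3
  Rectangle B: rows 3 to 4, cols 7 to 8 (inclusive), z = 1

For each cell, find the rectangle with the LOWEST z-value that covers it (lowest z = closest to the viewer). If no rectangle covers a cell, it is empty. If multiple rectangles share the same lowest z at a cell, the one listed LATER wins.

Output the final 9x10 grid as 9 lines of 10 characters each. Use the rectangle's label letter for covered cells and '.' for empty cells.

..........
..........
..........
.......BB.
.......BB.
......AAA.
......AAA.
......AAA.
......AAA.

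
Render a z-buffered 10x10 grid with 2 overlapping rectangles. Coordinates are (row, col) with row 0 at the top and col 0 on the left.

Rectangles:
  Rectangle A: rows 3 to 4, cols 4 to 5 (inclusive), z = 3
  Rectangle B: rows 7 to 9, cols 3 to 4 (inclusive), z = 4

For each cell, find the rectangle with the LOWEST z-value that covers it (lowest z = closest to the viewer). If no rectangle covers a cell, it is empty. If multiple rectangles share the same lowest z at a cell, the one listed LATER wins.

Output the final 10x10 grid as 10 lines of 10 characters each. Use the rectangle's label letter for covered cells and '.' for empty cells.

..........
..........
..........
....AA....
....AA....
..........
..........
...BB.....
...BB.....
...BB.....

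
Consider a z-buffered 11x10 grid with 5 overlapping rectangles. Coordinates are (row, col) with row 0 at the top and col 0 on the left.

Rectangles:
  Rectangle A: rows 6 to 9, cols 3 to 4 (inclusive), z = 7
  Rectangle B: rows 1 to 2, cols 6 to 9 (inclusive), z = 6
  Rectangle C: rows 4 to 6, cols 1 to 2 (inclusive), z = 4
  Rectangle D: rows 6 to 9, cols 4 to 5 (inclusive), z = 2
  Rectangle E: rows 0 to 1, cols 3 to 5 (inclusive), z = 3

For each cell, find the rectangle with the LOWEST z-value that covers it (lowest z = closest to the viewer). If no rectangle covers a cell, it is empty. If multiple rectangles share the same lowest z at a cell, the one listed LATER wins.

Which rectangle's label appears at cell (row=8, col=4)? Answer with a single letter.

Answer: D

Derivation:
Check cell (8,4):
  A: rows 6-9 cols 3-4 z=7 -> covers; best now A (z=7)
  B: rows 1-2 cols 6-9 -> outside (row miss)
  C: rows 4-6 cols 1-2 -> outside (row miss)
  D: rows 6-9 cols 4-5 z=2 -> covers; best now D (z=2)
  E: rows 0-1 cols 3-5 -> outside (row miss)
Winner: D at z=2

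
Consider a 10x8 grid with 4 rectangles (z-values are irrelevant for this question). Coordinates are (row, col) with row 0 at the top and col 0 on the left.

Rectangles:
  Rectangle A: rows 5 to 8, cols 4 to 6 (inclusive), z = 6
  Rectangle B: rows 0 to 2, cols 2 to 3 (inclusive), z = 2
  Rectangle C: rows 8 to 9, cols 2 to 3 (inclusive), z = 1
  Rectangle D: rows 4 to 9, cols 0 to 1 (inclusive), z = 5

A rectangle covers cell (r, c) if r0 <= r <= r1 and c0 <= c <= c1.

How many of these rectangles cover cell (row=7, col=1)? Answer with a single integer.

Check cell (7,1):
  A: rows 5-8 cols 4-6 -> outside (col miss)
  B: rows 0-2 cols 2-3 -> outside (row miss)
  C: rows 8-9 cols 2-3 -> outside (row miss)
  D: rows 4-9 cols 0-1 -> covers
Count covering = 1

Answer: 1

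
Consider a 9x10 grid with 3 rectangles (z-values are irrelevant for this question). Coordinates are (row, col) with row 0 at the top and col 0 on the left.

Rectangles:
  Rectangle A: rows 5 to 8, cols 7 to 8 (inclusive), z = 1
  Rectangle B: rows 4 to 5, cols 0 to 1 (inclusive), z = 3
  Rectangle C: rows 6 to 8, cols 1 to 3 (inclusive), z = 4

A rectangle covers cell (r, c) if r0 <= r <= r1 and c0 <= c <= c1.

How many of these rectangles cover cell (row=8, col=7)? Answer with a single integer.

Check cell (8,7):
  A: rows 5-8 cols 7-8 -> covers
  B: rows 4-5 cols 0-1 -> outside (row miss)
  C: rows 6-8 cols 1-3 -> outside (col miss)
Count covering = 1

Answer: 1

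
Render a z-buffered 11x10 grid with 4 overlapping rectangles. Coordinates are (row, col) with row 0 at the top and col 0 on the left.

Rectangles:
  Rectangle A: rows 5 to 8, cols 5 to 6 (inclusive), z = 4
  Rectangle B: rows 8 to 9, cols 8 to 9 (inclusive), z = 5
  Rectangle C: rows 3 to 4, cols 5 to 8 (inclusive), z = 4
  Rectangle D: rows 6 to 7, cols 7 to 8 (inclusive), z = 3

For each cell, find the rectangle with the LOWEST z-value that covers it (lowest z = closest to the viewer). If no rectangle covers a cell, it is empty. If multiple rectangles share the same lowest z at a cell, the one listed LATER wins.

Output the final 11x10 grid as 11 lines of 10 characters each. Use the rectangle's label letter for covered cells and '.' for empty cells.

..........
..........
..........
.....CCCC.
.....CCCC.
.....AA...
.....AADD.
.....AADD.
.....AA.BB
........BB
..........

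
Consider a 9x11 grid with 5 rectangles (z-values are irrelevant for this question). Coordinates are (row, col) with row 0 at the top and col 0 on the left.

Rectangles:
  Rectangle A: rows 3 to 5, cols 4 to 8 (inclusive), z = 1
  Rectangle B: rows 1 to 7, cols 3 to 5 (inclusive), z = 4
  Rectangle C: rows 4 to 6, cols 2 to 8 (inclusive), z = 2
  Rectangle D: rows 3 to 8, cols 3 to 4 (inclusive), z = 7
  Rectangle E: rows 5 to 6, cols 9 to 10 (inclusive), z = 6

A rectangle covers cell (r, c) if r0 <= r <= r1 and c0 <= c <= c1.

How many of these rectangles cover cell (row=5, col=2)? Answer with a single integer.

Check cell (5,2):
  A: rows 3-5 cols 4-8 -> outside (col miss)
  B: rows 1-7 cols 3-5 -> outside (col miss)
  C: rows 4-6 cols 2-8 -> covers
  D: rows 3-8 cols 3-4 -> outside (col miss)
  E: rows 5-6 cols 9-10 -> outside (col miss)
Count covering = 1

Answer: 1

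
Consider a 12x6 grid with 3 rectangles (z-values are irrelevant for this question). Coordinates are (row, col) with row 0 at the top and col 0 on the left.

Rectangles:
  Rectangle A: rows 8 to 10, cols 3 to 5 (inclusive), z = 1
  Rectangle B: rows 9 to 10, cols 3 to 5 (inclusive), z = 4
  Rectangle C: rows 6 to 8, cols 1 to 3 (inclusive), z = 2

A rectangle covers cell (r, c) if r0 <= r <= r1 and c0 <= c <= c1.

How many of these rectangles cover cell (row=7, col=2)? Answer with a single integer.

Answer: 1

Derivation:
Check cell (7,2):
  A: rows 8-10 cols 3-5 -> outside (row miss)
  B: rows 9-10 cols 3-5 -> outside (row miss)
  C: rows 6-8 cols 1-3 -> covers
Count covering = 1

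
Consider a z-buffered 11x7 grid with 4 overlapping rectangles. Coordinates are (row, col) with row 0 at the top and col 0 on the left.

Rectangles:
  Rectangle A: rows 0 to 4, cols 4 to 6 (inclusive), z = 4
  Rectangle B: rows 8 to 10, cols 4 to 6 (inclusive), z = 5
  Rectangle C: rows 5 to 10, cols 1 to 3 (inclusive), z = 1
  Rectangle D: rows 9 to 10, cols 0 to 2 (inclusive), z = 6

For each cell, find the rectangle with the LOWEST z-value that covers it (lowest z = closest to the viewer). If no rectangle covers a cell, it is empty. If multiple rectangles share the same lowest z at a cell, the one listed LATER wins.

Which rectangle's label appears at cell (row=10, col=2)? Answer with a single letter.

Check cell (10,2):
  A: rows 0-4 cols 4-6 -> outside (row miss)
  B: rows 8-10 cols 4-6 -> outside (col miss)
  C: rows 5-10 cols 1-3 z=1 -> covers; best now C (z=1)
  D: rows 9-10 cols 0-2 z=6 -> covers; best now C (z=1)
Winner: C at z=1

Answer: C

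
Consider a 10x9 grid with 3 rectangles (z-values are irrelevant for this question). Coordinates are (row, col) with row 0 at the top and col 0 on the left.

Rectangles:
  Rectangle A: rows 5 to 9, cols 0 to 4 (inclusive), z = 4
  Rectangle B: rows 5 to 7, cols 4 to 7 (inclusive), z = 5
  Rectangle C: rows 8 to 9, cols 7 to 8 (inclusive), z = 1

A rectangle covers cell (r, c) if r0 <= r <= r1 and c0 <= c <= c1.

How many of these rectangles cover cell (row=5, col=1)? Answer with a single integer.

Answer: 1

Derivation:
Check cell (5,1):
  A: rows 5-9 cols 0-4 -> covers
  B: rows 5-7 cols 4-7 -> outside (col miss)
  C: rows 8-9 cols 7-8 -> outside (row miss)
Count covering = 1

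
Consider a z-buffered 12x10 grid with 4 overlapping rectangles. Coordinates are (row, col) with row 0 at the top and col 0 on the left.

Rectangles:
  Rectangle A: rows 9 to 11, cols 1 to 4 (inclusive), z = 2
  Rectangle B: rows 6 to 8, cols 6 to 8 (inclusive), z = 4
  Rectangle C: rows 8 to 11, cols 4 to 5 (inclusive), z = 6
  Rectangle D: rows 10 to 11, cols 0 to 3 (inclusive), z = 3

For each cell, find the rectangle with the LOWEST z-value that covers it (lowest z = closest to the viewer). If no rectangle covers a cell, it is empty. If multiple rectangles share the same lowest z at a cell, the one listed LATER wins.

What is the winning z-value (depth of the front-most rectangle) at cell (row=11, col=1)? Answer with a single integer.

Check cell (11,1):
  A: rows 9-11 cols 1-4 z=2 -> covers; best now A (z=2)
  B: rows 6-8 cols 6-8 -> outside (row miss)
  C: rows 8-11 cols 4-5 -> outside (col miss)
  D: rows 10-11 cols 0-3 z=3 -> covers; best now A (z=2)
Winner: A at z=2

Answer: 2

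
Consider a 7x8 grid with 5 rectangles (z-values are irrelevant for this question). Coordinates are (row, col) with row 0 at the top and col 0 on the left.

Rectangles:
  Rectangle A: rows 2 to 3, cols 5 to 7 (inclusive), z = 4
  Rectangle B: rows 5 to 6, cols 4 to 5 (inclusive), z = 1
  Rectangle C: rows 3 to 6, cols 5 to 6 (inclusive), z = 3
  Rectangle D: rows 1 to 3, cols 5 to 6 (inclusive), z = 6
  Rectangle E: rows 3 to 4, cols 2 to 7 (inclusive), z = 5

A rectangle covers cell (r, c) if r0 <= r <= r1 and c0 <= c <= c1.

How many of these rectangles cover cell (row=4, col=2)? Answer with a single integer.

Answer: 1

Derivation:
Check cell (4,2):
  A: rows 2-3 cols 5-7 -> outside (row miss)
  B: rows 5-6 cols 4-5 -> outside (row miss)
  C: rows 3-6 cols 5-6 -> outside (col miss)
  D: rows 1-3 cols 5-6 -> outside (row miss)
  E: rows 3-4 cols 2-7 -> covers
Count covering = 1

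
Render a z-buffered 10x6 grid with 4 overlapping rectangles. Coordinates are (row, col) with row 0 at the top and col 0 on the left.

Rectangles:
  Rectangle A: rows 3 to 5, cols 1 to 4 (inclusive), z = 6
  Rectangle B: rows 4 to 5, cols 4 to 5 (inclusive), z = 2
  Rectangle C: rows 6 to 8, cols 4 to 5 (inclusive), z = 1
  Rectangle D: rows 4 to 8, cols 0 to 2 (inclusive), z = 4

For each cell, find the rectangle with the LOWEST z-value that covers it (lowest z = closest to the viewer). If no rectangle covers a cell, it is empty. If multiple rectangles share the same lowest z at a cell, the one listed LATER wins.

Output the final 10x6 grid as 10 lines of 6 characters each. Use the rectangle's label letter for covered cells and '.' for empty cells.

......
......
......
.AAAA.
DDDABB
DDDABB
DDD.CC
DDD.CC
DDD.CC
......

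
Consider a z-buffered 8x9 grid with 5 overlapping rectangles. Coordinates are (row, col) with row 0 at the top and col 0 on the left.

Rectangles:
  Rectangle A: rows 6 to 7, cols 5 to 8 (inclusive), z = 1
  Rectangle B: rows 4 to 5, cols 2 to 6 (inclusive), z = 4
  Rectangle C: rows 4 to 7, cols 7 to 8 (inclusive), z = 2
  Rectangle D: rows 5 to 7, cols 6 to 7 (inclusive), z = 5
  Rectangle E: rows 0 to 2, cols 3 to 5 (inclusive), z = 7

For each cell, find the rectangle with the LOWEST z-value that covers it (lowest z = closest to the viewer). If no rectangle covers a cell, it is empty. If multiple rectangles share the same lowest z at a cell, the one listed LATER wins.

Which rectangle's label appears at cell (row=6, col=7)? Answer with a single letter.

Check cell (6,7):
  A: rows 6-7 cols 5-8 z=1 -> covers; best now A (z=1)
  B: rows 4-5 cols 2-6 -> outside (row miss)
  C: rows 4-7 cols 7-8 z=2 -> covers; best now A (z=1)
  D: rows 5-7 cols 6-7 z=5 -> covers; best now A (z=1)
  E: rows 0-2 cols 3-5 -> outside (row miss)
Winner: A at z=1

Answer: A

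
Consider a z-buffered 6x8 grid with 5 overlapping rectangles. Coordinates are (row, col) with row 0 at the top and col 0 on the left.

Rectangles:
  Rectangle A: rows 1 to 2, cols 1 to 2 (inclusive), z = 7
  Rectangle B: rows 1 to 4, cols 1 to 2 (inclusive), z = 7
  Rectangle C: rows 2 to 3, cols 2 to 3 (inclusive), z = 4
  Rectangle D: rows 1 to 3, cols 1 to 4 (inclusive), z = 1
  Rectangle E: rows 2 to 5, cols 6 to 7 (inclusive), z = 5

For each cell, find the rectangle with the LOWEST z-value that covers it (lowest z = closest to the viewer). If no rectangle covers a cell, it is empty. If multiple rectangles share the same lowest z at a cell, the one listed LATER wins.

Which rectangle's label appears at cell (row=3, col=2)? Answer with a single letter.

Answer: D

Derivation:
Check cell (3,2):
  A: rows 1-2 cols 1-2 -> outside (row miss)
  B: rows 1-4 cols 1-2 z=7 -> covers; best now B (z=7)
  C: rows 2-3 cols 2-3 z=4 -> covers; best now C (z=4)
  D: rows 1-3 cols 1-4 z=1 -> covers; best now D (z=1)
  E: rows 2-5 cols 6-7 -> outside (col miss)
Winner: D at z=1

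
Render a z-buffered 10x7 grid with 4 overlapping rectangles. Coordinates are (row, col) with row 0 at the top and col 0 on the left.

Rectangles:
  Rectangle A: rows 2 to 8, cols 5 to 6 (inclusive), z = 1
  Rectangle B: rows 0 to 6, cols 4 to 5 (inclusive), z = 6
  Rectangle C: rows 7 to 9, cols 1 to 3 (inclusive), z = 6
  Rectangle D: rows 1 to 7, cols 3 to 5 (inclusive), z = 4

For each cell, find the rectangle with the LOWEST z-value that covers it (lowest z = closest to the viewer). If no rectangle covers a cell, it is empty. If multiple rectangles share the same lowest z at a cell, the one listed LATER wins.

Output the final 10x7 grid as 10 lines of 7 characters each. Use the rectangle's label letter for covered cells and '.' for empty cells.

....BB.
...DDD.
...DDAA
...DDAA
...DDAA
...DDAA
...DDAA
.CCDDAA
.CCC.AA
.CCC...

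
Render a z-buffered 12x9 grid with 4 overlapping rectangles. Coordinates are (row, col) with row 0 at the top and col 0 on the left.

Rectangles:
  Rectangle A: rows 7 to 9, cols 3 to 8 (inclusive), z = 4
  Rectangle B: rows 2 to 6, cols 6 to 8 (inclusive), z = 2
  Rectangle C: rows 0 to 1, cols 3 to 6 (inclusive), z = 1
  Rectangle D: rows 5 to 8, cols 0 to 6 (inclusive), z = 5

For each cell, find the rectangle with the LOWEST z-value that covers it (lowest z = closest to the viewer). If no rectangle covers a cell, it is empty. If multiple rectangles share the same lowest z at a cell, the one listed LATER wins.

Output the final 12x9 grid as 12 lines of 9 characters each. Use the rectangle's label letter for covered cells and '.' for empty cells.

...CCCC..
...CCCC..
......BBB
......BBB
......BBB
DDDDDDBBB
DDDDDDBBB
DDDAAAAAA
DDDAAAAAA
...AAAAAA
.........
.........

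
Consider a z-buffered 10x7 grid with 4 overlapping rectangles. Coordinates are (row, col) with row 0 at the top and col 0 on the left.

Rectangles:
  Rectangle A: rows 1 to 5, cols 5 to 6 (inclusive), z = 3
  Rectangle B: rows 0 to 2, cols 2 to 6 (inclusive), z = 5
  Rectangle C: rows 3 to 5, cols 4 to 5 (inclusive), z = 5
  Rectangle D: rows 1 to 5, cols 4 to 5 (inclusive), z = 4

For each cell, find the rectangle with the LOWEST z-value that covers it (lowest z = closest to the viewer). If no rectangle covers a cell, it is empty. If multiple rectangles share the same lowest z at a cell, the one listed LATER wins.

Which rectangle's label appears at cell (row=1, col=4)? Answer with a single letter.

Answer: D

Derivation:
Check cell (1,4):
  A: rows 1-5 cols 5-6 -> outside (col miss)
  B: rows 0-2 cols 2-6 z=5 -> covers; best now B (z=5)
  C: rows 3-5 cols 4-5 -> outside (row miss)
  D: rows 1-5 cols 4-5 z=4 -> covers; best now D (z=4)
Winner: D at z=4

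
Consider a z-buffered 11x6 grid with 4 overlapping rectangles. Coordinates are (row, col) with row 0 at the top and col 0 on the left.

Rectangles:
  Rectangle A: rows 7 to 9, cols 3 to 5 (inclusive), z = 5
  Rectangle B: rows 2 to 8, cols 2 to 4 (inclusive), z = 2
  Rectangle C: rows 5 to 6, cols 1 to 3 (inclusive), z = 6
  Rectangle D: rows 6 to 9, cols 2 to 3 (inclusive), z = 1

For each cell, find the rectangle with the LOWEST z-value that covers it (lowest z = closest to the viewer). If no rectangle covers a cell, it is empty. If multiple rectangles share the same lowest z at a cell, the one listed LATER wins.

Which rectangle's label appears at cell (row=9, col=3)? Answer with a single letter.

Check cell (9,3):
  A: rows 7-9 cols 3-5 z=5 -> covers; best now A (z=5)
  B: rows 2-8 cols 2-4 -> outside (row miss)
  C: rows 5-6 cols 1-3 -> outside (row miss)
  D: rows 6-9 cols 2-3 z=1 -> covers; best now D (z=1)
Winner: D at z=1

Answer: D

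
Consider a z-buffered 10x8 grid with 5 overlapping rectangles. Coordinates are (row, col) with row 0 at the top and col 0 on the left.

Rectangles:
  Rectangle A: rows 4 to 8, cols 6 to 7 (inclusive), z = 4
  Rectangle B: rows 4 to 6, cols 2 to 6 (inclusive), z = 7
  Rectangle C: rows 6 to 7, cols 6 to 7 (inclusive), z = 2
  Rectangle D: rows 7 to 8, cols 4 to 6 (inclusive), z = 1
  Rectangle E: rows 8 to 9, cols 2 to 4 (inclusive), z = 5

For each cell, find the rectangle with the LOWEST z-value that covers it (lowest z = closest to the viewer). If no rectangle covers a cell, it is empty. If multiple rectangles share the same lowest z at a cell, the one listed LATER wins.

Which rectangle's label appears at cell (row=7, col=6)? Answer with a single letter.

Check cell (7,6):
  A: rows 4-8 cols 6-7 z=4 -> covers; best now A (z=4)
  B: rows 4-6 cols 2-6 -> outside (row miss)
  C: rows 6-7 cols 6-7 z=2 -> covers; best now C (z=2)
  D: rows 7-8 cols 4-6 z=1 -> covers; best now D (z=1)
  E: rows 8-9 cols 2-4 -> outside (row miss)
Winner: D at z=1

Answer: D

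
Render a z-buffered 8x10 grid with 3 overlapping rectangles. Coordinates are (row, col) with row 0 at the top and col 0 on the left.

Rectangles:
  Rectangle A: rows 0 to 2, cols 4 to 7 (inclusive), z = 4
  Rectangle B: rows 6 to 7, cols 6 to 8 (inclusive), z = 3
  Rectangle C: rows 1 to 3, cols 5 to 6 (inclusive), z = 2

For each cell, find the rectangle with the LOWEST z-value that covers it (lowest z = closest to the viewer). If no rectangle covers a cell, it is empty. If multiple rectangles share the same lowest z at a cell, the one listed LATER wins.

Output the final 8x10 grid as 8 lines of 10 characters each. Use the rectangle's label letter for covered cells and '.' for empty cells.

....AAAA..
....ACCA..
....ACCA..
.....CC...
..........
..........
......BBB.
......BBB.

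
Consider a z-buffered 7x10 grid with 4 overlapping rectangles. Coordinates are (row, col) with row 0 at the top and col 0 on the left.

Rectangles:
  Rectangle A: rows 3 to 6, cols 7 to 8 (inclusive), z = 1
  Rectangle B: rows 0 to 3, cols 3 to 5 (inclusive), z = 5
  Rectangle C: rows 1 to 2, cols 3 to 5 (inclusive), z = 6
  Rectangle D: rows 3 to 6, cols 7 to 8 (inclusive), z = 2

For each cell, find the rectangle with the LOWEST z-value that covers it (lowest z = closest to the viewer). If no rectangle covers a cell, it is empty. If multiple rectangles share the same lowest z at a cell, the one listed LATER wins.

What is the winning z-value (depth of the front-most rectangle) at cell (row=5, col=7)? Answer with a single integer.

Answer: 1

Derivation:
Check cell (5,7):
  A: rows 3-6 cols 7-8 z=1 -> covers; best now A (z=1)
  B: rows 0-3 cols 3-5 -> outside (row miss)
  C: rows 1-2 cols 3-5 -> outside (row miss)
  D: rows 3-6 cols 7-8 z=2 -> covers; best now A (z=1)
Winner: A at z=1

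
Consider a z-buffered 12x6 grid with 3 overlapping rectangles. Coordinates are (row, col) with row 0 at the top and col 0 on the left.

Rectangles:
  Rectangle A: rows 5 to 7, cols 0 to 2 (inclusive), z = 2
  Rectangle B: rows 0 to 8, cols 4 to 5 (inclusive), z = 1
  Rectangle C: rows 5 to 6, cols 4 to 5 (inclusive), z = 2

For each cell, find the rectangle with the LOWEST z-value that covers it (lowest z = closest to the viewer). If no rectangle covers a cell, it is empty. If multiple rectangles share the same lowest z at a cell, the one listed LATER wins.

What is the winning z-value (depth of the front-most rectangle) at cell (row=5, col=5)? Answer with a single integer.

Answer: 1

Derivation:
Check cell (5,5):
  A: rows 5-7 cols 0-2 -> outside (col miss)
  B: rows 0-8 cols 4-5 z=1 -> covers; best now B (z=1)
  C: rows 5-6 cols 4-5 z=2 -> covers; best now B (z=1)
Winner: B at z=1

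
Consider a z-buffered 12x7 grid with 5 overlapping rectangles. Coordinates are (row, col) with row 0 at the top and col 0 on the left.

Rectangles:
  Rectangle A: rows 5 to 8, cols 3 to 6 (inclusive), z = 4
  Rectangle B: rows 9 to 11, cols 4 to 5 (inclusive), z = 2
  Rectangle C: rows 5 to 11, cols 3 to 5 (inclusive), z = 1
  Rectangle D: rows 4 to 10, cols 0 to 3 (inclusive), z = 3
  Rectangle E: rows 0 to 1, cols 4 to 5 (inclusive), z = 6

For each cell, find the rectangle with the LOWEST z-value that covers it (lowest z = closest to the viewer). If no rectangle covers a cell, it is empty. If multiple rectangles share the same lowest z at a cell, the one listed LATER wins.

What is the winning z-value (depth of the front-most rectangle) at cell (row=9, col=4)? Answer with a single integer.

Check cell (9,4):
  A: rows 5-8 cols 3-6 -> outside (row miss)
  B: rows 9-11 cols 4-5 z=2 -> covers; best now B (z=2)
  C: rows 5-11 cols 3-5 z=1 -> covers; best now C (z=1)
  D: rows 4-10 cols 0-3 -> outside (col miss)
  E: rows 0-1 cols 4-5 -> outside (row miss)
Winner: C at z=1

Answer: 1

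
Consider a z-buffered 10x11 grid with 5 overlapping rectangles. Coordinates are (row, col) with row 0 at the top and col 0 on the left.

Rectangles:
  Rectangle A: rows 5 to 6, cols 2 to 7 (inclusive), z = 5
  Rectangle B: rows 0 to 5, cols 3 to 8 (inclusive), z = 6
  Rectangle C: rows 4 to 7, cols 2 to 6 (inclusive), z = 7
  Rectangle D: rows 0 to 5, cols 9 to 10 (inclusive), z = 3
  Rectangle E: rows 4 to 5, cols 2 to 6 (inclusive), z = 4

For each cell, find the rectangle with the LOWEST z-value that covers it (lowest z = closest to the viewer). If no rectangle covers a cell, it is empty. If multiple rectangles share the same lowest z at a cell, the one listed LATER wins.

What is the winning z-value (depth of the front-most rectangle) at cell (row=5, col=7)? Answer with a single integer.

Check cell (5,7):
  A: rows 5-6 cols 2-7 z=5 -> covers; best now A (z=5)
  B: rows 0-5 cols 3-8 z=6 -> covers; best now A (z=5)
  C: rows 4-7 cols 2-6 -> outside (col miss)
  D: rows 0-5 cols 9-10 -> outside (col miss)
  E: rows 4-5 cols 2-6 -> outside (col miss)
Winner: A at z=5

Answer: 5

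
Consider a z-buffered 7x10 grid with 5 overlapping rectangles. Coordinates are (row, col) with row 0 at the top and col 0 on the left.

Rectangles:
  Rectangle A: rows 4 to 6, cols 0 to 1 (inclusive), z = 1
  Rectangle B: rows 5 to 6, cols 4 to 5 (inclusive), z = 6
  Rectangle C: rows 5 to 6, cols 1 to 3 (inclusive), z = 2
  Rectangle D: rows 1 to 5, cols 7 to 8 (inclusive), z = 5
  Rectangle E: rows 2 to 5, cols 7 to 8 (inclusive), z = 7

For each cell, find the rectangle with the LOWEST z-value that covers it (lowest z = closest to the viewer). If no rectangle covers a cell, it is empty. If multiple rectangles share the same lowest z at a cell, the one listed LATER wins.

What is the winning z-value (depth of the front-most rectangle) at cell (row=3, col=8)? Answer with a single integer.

Answer: 5

Derivation:
Check cell (3,8):
  A: rows 4-6 cols 0-1 -> outside (row miss)
  B: rows 5-6 cols 4-5 -> outside (row miss)
  C: rows 5-6 cols 1-3 -> outside (row miss)
  D: rows 1-5 cols 7-8 z=5 -> covers; best now D (z=5)
  E: rows 2-5 cols 7-8 z=7 -> covers; best now D (z=5)
Winner: D at z=5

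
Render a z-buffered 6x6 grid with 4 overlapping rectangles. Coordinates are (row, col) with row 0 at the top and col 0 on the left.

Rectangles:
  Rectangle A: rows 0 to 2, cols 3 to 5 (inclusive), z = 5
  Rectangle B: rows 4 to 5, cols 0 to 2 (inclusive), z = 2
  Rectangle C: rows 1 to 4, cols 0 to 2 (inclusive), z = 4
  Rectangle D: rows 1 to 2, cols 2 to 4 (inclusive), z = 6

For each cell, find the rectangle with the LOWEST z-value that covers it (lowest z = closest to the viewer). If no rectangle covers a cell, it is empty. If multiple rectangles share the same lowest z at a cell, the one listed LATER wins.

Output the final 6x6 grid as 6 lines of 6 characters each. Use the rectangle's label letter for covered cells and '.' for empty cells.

...AAA
CCCAAA
CCCAAA
CCC...
BBB...
BBB...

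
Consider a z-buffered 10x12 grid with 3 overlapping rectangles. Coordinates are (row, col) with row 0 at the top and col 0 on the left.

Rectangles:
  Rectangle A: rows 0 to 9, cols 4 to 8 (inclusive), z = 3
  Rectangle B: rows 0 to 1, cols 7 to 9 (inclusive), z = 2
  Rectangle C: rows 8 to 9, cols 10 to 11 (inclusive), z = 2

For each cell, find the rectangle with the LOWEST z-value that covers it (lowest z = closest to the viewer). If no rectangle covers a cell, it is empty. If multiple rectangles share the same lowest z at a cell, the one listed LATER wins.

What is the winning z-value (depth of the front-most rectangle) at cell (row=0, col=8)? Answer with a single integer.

Check cell (0,8):
  A: rows 0-9 cols 4-8 z=3 -> covers; best now A (z=3)
  B: rows 0-1 cols 7-9 z=2 -> covers; best now B (z=2)
  C: rows 8-9 cols 10-11 -> outside (row miss)
Winner: B at z=2

Answer: 2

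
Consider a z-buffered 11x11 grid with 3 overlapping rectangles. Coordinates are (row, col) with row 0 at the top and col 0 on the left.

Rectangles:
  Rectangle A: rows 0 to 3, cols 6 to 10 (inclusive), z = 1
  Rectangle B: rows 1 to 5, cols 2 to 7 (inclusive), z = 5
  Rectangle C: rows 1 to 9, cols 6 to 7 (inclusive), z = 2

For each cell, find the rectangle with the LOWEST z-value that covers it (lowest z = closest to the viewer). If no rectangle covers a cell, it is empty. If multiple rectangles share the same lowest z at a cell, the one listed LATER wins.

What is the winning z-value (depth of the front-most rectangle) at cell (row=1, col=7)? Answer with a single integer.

Check cell (1,7):
  A: rows 0-3 cols 6-10 z=1 -> covers; best now A (z=1)
  B: rows 1-5 cols 2-7 z=5 -> covers; best now A (z=1)
  C: rows 1-9 cols 6-7 z=2 -> covers; best now A (z=1)
Winner: A at z=1

Answer: 1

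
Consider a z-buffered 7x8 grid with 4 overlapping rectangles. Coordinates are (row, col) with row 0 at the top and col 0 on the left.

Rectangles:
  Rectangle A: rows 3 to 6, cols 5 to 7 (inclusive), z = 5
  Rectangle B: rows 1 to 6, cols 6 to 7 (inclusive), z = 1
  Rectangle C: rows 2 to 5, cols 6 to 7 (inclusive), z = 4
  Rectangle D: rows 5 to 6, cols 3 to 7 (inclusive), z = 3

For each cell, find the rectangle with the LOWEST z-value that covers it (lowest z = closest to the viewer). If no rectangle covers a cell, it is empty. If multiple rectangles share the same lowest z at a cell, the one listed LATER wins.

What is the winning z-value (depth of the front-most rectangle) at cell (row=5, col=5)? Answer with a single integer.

Check cell (5,5):
  A: rows 3-6 cols 5-7 z=5 -> covers; best now A (z=5)
  B: rows 1-6 cols 6-7 -> outside (col miss)
  C: rows 2-5 cols 6-7 -> outside (col miss)
  D: rows 5-6 cols 3-7 z=3 -> covers; best now D (z=3)
Winner: D at z=3

Answer: 3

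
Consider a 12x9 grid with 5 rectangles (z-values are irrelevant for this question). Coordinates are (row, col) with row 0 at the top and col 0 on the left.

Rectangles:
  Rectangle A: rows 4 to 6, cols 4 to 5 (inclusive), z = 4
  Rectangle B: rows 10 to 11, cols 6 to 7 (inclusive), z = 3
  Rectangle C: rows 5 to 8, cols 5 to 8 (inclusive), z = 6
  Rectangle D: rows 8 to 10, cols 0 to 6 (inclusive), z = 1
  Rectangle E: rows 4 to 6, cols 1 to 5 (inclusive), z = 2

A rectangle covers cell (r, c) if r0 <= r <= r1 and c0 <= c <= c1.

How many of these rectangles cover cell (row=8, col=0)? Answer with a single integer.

Answer: 1

Derivation:
Check cell (8,0):
  A: rows 4-6 cols 4-5 -> outside (row miss)
  B: rows 10-11 cols 6-7 -> outside (row miss)
  C: rows 5-8 cols 5-8 -> outside (col miss)
  D: rows 8-10 cols 0-6 -> covers
  E: rows 4-6 cols 1-5 -> outside (row miss)
Count covering = 1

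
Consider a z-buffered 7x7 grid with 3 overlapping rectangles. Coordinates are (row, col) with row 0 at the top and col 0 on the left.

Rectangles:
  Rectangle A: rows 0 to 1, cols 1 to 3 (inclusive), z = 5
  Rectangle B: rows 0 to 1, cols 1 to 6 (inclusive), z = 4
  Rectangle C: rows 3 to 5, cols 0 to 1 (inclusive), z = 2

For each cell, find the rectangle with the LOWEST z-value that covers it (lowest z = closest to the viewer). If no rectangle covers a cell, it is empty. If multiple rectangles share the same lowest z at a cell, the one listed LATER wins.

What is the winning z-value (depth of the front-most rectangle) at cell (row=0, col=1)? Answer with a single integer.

Check cell (0,1):
  A: rows 0-1 cols 1-3 z=5 -> covers; best now A (z=5)
  B: rows 0-1 cols 1-6 z=4 -> covers; best now B (z=4)
  C: rows 3-5 cols 0-1 -> outside (row miss)
Winner: B at z=4

Answer: 4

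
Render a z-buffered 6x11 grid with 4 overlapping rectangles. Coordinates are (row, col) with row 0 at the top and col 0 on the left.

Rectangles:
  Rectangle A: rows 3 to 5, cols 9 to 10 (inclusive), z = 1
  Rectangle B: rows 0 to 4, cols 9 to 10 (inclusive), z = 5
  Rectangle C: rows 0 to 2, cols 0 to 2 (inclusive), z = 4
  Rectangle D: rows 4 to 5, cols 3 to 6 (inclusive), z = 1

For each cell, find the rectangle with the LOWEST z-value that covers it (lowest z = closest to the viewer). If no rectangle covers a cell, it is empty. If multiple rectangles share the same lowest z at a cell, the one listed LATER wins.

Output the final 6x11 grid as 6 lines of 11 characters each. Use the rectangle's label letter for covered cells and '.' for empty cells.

CCC......BB
CCC......BB
CCC......BB
.........AA
...DDDD..AA
...DDDD..AA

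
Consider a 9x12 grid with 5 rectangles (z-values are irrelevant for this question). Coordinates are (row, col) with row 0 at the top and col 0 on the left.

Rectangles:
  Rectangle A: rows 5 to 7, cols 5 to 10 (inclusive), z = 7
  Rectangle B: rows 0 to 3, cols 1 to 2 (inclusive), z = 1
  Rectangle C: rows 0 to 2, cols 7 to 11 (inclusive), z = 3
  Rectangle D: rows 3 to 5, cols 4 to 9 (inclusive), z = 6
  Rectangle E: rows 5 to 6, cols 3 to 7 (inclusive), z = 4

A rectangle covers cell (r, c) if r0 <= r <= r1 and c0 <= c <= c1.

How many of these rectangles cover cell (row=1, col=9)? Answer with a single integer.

Answer: 1

Derivation:
Check cell (1,9):
  A: rows 5-7 cols 5-10 -> outside (row miss)
  B: rows 0-3 cols 1-2 -> outside (col miss)
  C: rows 0-2 cols 7-11 -> covers
  D: rows 3-5 cols 4-9 -> outside (row miss)
  E: rows 5-6 cols 3-7 -> outside (row miss)
Count covering = 1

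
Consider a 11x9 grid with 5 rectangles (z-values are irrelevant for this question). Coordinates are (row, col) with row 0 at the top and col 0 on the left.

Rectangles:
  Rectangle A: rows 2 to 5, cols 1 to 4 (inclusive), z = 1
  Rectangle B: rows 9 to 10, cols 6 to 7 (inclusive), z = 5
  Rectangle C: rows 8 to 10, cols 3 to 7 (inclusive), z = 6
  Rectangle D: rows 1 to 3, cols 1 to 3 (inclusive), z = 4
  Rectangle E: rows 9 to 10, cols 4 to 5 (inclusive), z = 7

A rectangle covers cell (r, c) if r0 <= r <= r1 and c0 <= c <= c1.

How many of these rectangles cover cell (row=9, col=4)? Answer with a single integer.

Check cell (9,4):
  A: rows 2-5 cols 1-4 -> outside (row miss)
  B: rows 9-10 cols 6-7 -> outside (col miss)
  C: rows 8-10 cols 3-7 -> covers
  D: rows 1-3 cols 1-3 -> outside (row miss)
  E: rows 9-10 cols 4-5 -> covers
Count covering = 2

Answer: 2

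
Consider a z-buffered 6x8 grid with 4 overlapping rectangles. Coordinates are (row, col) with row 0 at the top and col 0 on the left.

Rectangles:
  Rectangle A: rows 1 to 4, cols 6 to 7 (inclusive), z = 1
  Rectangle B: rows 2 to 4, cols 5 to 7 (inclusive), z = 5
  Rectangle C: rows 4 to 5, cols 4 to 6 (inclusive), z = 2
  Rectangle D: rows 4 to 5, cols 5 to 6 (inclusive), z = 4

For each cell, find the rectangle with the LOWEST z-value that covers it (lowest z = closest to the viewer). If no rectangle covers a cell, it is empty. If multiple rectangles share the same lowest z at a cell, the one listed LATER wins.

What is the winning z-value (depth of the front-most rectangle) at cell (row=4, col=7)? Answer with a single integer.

Check cell (4,7):
  A: rows 1-4 cols 6-7 z=1 -> covers; best now A (z=1)
  B: rows 2-4 cols 5-7 z=5 -> covers; best now A (z=1)
  C: rows 4-5 cols 4-6 -> outside (col miss)
  D: rows 4-5 cols 5-6 -> outside (col miss)
Winner: A at z=1

Answer: 1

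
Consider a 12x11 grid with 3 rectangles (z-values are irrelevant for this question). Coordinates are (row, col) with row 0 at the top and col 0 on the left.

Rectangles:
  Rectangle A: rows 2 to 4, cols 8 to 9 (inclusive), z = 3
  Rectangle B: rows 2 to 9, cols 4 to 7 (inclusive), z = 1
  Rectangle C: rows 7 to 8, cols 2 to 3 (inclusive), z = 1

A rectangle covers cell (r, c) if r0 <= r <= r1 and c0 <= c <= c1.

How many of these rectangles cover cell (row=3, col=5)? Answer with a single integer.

Check cell (3,5):
  A: rows 2-4 cols 8-9 -> outside (col miss)
  B: rows 2-9 cols 4-7 -> covers
  C: rows 7-8 cols 2-3 -> outside (row miss)
Count covering = 1

Answer: 1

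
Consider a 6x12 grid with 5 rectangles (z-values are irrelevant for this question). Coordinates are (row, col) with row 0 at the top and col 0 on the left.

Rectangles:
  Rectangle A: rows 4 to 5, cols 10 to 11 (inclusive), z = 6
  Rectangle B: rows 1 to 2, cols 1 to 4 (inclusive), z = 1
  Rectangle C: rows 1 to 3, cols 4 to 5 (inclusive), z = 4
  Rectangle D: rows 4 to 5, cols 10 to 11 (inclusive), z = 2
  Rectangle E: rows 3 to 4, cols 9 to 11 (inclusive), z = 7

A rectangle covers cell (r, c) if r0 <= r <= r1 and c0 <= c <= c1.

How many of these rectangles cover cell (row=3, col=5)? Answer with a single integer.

Check cell (3,5):
  A: rows 4-5 cols 10-11 -> outside (row miss)
  B: rows 1-2 cols 1-4 -> outside (row miss)
  C: rows 1-3 cols 4-5 -> covers
  D: rows 4-5 cols 10-11 -> outside (row miss)
  E: rows 3-4 cols 9-11 -> outside (col miss)
Count covering = 1

Answer: 1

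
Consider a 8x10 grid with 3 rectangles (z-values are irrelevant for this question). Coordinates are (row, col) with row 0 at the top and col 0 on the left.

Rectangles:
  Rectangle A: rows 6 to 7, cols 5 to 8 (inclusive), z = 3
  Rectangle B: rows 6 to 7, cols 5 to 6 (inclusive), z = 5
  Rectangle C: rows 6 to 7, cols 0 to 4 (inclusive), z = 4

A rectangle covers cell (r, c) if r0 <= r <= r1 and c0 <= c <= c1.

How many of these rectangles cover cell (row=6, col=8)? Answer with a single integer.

Answer: 1

Derivation:
Check cell (6,8):
  A: rows 6-7 cols 5-8 -> covers
  B: rows 6-7 cols 5-6 -> outside (col miss)
  C: rows 6-7 cols 0-4 -> outside (col miss)
Count covering = 1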